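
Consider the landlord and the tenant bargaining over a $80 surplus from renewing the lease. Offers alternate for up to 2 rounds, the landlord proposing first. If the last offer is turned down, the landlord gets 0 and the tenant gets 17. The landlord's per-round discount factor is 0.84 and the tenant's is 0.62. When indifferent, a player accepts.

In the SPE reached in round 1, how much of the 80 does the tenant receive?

Solve by backward induction from round 2.
Round 2 (the tenant proposes): rejection yields 0 for the landlord; the tenant offers 0 and keeps 80.
Round 1 (the landlord proposes): the tenant can get 80 next round, worth 0.62 × 80 = 49.6 now, so the landlord offers 49.6, keeping 30.4.

49.6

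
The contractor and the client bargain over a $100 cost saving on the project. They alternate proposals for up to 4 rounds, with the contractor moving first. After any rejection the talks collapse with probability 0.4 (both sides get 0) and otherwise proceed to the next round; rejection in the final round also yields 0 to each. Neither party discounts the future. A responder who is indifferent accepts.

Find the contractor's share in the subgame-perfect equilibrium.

54.4

Round 4 (the client proposes): rejection yields 0 for the contractor; the client offers 0 and keeps 100.
Round 3 (the contractor proposes): rejecting gives the client an expected 0.6 × 100 = 60. The contractor offers 60 and keeps 100 − 60 = 40.
Round 2 (the client proposes): rejecting gives the contractor an expected 0.6 × 40 = 24. The client offers 24 and keeps 100 − 24 = 76.
Round 1 (the contractor proposes): rejecting gives the client an expected 0.6 × 76 = 45.6. The contractor offers 45.6 and keeps 100 − 45.6 = 54.4.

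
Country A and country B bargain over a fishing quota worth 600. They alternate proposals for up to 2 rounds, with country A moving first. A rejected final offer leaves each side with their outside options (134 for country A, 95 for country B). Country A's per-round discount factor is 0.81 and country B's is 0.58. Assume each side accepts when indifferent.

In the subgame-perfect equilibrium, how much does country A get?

Solve by backward induction from round 2.
Round 2 (country B proposes): country A gets 134 if talks fail, so country B offers 134 and keeps 466.
Round 1 (country A proposes): country B can get 466 next round, worth 0.58 × 466 = 270.28 now. Country A offers 270.28 and keeps 600 − 270.28 = 329.72.

329.72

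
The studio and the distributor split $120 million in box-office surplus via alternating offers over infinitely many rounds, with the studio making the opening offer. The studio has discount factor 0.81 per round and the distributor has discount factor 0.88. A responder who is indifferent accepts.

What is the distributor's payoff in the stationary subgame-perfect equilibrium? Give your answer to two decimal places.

69.86

When the studio proposes, the distributor accepts any offer worth at least 0.88 times what the distributor would get by proposing next round; and vice versa.
This gives x = 120 − 0.88y and y = 120 − 0.81x, where x and y are each side's share when it proposes.
Hence (1 − 0.88·0.81)x = 120(1 − 0.88), i.e. 0.2872·x = 14.4.
x ≈ 50.1393; the distributor's share is 120 − x ≈ 69.8607.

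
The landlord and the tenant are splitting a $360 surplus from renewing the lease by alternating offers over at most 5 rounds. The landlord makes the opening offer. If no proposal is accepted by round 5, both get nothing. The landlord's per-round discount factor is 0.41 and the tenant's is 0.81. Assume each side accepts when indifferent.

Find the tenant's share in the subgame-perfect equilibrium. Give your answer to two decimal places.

229.18

Round 5 (the landlord proposes): rejection yields 0 for the tenant; the landlord offers 0 and keeps 360.
Round 4 (the tenant proposes): the landlord can get 360 next round, worth 0.41 × 360 = 147.6 now; the tenant offers that and keeps 212.4.
Round 3 (the landlord proposes): the tenant can get 212.4 next round, worth 0.81 × 212.4 = 172.044 now, so the landlord offers 172.044, keeping 187.956.
Round 2 (the tenant proposes): the landlord can get 187.956 next round, worth 0.41 × 187.956 = 77.06196 now. The tenant offers 77.06196 and keeps 360 − 77.06196 = 282.93804.
Round 1 (the landlord proposes): the tenant can get 282.93804 next round, worth 0.81 × 282.93804 = 229.1798124 now, so the landlord offers 229.1798124, keeping 130.8201876.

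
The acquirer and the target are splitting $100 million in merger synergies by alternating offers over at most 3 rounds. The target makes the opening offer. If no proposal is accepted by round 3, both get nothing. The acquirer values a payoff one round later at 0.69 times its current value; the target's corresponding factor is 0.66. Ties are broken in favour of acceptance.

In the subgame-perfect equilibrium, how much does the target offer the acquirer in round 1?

Round 3 (the target proposes): rejection yields 0 for the acquirer; the target offers 0 and keeps 100.
Round 2 (the acquirer proposes): the target can get 100 next round, worth 0.66 × 100 = 66 now. The acquirer offers 66 and keeps 100 − 66 = 34.
Round 1 (the target proposes): the acquirer can get 34 next round, worth 0.69 × 34 = 23.46 now, so the target offers 23.46, keeping 76.54.

23.46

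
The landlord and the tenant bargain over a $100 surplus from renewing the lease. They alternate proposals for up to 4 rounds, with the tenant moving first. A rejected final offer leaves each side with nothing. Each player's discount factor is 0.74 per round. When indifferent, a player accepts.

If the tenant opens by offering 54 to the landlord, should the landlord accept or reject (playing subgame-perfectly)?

Reject

Round 4 (the landlord proposes): rejection yields 0 for the tenant; the landlord offers 0 and keeps 100.
Round 3 (the tenant proposes): the landlord can get 100 next round, worth 0.74 × 100 = 74 now. The tenant offers 74 and keeps 100 − 74 = 26.
Round 2 (the landlord proposes): the tenant can get 26 next round, worth 0.74 × 26 = 19.24 now, so the landlord offers 19.24, keeping 80.76.
So by rejecting in round 1, the landlord gets 80.76 next round, worth 0.74 × 80.76 = 59.7624 now.
Offer 54 < 59.7624, so the landlord rejects.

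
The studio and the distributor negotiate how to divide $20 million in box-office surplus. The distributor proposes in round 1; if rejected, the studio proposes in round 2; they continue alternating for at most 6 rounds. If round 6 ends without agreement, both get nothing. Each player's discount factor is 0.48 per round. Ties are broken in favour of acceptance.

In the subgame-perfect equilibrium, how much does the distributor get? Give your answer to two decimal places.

Work backward from the last round.
Round 6 (the studio proposes): rejection yields 0 for the distributor; the studio offers 0 and keeps 20.
Round 5 (the distributor proposes): the studio can get 20 next round, worth 0.48 × 20 = 9.6 now, so the distributor offers 9.6, keeping 10.4.
Round 4 (the studio proposes): the distributor can get 10.4 next round, worth 0.48 × 10.4 = 4.992 now; the studio offers that and keeps 15.008.
Round 3 (the distributor proposes): the studio can get 15.008 next round, worth 0.48 × 15.008 = 7.20384 now; the distributor offers that and keeps 12.79616.
Round 2 (the studio proposes): the distributor can get 12.79616 next round, worth 0.48 × 12.79616 = 6.1421568 now, so the studio offers 6.1421568, keeping 13.8578432.
Round 1 (the distributor proposes): the studio can get 13.8578432 next round, worth 0.48 × 13.8578432 = 6.651764736 now; the distributor offers that and keeps 13.348235264.

13.35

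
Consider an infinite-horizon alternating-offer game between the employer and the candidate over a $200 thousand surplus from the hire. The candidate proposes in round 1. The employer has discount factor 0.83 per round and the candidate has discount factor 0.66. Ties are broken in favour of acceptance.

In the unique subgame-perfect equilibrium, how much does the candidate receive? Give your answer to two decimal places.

75.19

Let x be the candidate's share when the candidate proposes and y be the employer's share when the employer proposes.
The employer accepts iff offered ≥ 0.83·y, so x = 200 − 0.83y. Symmetrically y = 200 − 0.66x.
Substituting: x = 200 − 0.83(200 − 0.66x), giving x(1 − 0.66·0.83) = 200(1 − 0.83).
So x = 200 × 0.17 / 0.4522 ≈ 75.1880, and the employer receives 200 − x ≈ 124.8120.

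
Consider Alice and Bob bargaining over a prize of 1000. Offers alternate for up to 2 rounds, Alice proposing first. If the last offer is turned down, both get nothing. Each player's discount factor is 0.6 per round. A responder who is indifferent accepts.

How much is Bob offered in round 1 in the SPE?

600

Round 2 (Bob proposes): rejection yields 0 for Alice; Bob offers 0 and keeps 1000.
Round 1 (Alice proposes): Bob can get 1000 next round, worth 0.6 × 1000 = 600 now; Alice offers that and keeps 400.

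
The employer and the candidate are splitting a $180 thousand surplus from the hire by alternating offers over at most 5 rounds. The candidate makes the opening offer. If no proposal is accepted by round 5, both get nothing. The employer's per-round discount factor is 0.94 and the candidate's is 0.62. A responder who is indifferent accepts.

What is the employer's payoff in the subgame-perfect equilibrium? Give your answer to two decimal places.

Round 5 (the candidate proposes): the employer will accept anything ≥ 0, so the candidate offers 0 and keeps 180.
Round 4 (the employer proposes): the candidate can get 180 next round, worth 0.62 × 180 = 111.6 now. The employer offers 111.6 and keeps 180 − 111.6 = 68.4.
Round 3 (the candidate proposes): the employer can get 68.4 next round, worth 0.94 × 68.4 = 64.296 now. The candidate offers 64.296 and keeps 180 − 64.296 = 115.704.
Round 2 (the employer proposes): the candidate can get 115.704 next round, worth 0.62 × 115.704 = 71.73648 now, so the employer offers 71.73648, keeping 108.26352.
Round 1 (the candidate proposes): the employer can get 108.26352 next round, worth 0.94 × 108.26352 = 101.7677088 now, so the candidate offers 101.7677088, keeping 78.2322912.

101.77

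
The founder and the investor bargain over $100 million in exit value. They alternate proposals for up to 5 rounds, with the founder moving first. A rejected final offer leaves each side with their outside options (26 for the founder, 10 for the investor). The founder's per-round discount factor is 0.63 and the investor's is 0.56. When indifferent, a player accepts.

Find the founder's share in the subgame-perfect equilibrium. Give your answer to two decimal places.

Solve by backward induction from round 5.
Round 5 (the founder proposes): the investor gets 10 if talks fail, so the founder offers 10 and keeps 90.
Round 4 (the investor proposes): the founder can get 90 next round, worth 0.63 × 90 = 56.7 now. The investor offers 56.7 and keeps 100 − 56.7 = 43.3.
Round 3 (the founder proposes): the investor can get 43.3 next round, worth 0.56 × 43.3 = 24.248 now; the founder offers that and keeps 75.752.
Round 2 (the investor proposes): the founder can get 75.752 next round, worth 0.63 × 75.752 = 47.72376 now; the investor offers that and keeps 52.27624.
Round 1 (the founder proposes): the investor can get 52.27624 next round, worth 0.56 × 52.27624 = 29.2746944 now, so the founder offers 29.2746944, keeping 70.7253056.

70.73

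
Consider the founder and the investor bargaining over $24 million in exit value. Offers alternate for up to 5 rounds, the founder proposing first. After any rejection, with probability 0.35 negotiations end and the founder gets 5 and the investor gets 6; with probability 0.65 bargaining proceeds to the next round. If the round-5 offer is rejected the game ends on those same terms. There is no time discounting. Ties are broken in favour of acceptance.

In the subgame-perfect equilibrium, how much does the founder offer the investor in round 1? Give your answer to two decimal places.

10.21

Round 5 (the founder proposes): the investor gets 6 if talks fail, so the founder offers 6 and keeps 18.
Round 4 (the investor proposes): rejecting gives the founder an expected 0.65 × 18 + 0.35 × 5 = 13.45, so the investor offers 13.45, keeping 10.55.
Round 3 (the founder proposes): rejecting gives the investor an expected 0.65 × 10.55 + 0.35 × 6 = 8.9575; the founder offers that and keeps 15.0425.
Round 2 (the investor proposes): rejecting gives the founder an expected 0.65 × 15.0425 + 0.35 × 5 = 11.527625. The investor offers 11.527625 and keeps 24 − 11.527625 = 12.472375.
Round 1 (the founder proposes): rejecting gives the investor an expected 0.65 × 12.472375 + 0.35 × 6 = 10.20704375. The founder offers 10.20704375 and keeps 24 − 10.20704375 = 13.79295625.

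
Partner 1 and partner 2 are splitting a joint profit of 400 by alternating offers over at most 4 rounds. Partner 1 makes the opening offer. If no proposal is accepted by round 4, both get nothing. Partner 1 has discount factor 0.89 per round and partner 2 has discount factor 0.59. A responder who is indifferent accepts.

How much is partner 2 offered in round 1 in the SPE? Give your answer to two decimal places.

149.88

Round 4 (partner 2 proposes): partner 1 will accept anything ≥ 0, so partner 2 offers 0 and keeps 400.
Round 3 (partner 1 proposes): partner 2 can get 400 next round, worth 0.59 × 400 = 236 now; partner 1 offers that and keeps 164.
Round 2 (partner 2 proposes): partner 1 can get 164 next round, worth 0.89 × 164 = 145.96 now. Partner 2 offers 145.96 and keeps 400 − 145.96 = 254.04.
Round 1 (partner 1 proposes): partner 2 can get 254.04 next round, worth 0.59 × 254.04 = 149.8836 now. Partner 1 offers 149.8836 and keeps 400 − 149.8836 = 250.1164.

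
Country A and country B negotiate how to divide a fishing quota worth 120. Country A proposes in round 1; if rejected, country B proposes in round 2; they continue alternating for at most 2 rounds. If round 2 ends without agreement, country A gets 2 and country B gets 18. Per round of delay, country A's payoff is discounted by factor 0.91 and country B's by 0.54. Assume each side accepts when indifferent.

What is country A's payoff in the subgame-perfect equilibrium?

56.28

Round 2 (country B proposes): country A gets 2 if talks fail, so country B offers 2 and keeps 118.
Round 1 (country A proposes): country B can get 118 next round, worth 0.54 × 118 = 63.72 now; country A offers that and keeps 56.28.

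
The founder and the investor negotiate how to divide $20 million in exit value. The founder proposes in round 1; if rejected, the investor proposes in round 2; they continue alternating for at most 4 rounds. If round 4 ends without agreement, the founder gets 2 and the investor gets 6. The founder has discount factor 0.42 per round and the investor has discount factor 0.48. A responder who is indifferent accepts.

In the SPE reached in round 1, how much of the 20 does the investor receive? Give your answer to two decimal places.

7.31

Solve by backward induction from round 4.
Round 4 (the investor proposes): the founder gets 2 if talks fail, so the investor offers 2 and keeps 18.
Round 3 (the founder proposes): the investor can get 18 next round, worth 0.48 × 18 = 8.64 now; the founder offers that and keeps 11.36.
Round 2 (the investor proposes): the founder can get 11.36 next round, worth 0.42 × 11.36 = 4.7712 now, so the investor offers 4.7712, keeping 15.2288.
Round 1 (the founder proposes): the investor can get 15.2288 next round, worth 0.48 × 15.2288 = 7.309824 now, so the founder offers 7.309824, keeping 12.690176.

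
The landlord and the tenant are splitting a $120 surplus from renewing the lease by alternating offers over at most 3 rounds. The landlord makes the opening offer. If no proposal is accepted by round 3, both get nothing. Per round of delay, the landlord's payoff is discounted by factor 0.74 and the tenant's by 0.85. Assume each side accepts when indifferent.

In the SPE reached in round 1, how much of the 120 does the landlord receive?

Round 3 (the landlord proposes): the tenant will accept anything ≥ 0, so the landlord offers 0 and keeps 120.
Round 2 (the tenant proposes): the landlord can get 120 next round, worth 0.74 × 120 = 88.8 now, so the tenant offers 88.8, keeping 31.2.
Round 1 (the landlord proposes): the tenant can get 31.2 next round, worth 0.85 × 31.2 = 26.52 now, so the landlord offers 26.52, keeping 93.48.

93.48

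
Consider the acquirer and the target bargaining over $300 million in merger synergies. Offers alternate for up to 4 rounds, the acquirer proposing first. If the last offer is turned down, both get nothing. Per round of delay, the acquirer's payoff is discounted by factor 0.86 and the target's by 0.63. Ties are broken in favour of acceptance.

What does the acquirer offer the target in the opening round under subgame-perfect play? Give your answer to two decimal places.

128.86

Round 4 (the target proposes): rejection yields 0 for the acquirer; the target offers 0 and keeps 300.
Round 3 (the acquirer proposes): the target can get 300 next round, worth 0.63 × 300 = 189 now. The acquirer offers 189 and keeps 300 − 189 = 111.
Round 2 (the target proposes): the acquirer can get 111 next round, worth 0.86 × 111 = 95.46 now; the target offers that and keeps 204.54.
Round 1 (the acquirer proposes): the target can get 204.54 next round, worth 0.63 × 204.54 = 128.8602 now. The acquirer offers 128.8602 and keeps 300 − 128.8602 = 171.1398.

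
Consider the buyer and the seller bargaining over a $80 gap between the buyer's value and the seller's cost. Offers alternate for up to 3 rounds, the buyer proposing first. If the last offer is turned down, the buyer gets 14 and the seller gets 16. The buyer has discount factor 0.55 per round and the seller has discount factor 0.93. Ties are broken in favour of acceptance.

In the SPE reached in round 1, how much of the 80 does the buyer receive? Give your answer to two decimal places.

38.34

Solve by backward induction from round 3.
Round 3 (the buyer proposes): the seller gets 16 if talks fail, so the buyer offers 16 and keeps 64.
Round 2 (the seller proposes): the buyer can get 64 next round, worth 0.55 × 64 = 35.2 now. The seller offers 35.2 and keeps 80 − 35.2 = 44.8.
Round 1 (the buyer proposes): the seller can get 44.8 next round, worth 0.93 × 44.8 = 41.664 now; the buyer offers that and keeps 38.336.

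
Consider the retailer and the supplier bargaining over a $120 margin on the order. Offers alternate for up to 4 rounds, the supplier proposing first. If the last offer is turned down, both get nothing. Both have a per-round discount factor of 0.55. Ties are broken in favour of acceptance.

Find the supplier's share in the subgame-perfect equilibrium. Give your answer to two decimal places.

70.34

Solve by backward induction from round 4.
Round 4 (the retailer proposes): rejection yields 0 for the supplier; the retailer offers 0 and keeps 120.
Round 3 (the supplier proposes): the retailer can get 120 next round, worth 0.55 × 120 = 66 now; the supplier offers that and keeps 54.
Round 2 (the retailer proposes): the supplier can get 54 next round, worth 0.55 × 54 = 29.7 now, so the retailer offers 29.7, keeping 90.3.
Round 1 (the supplier proposes): the retailer can get 90.3 next round, worth 0.55 × 90.3 = 49.665 now. The supplier offers 49.665 and keeps 120 − 49.665 = 70.335.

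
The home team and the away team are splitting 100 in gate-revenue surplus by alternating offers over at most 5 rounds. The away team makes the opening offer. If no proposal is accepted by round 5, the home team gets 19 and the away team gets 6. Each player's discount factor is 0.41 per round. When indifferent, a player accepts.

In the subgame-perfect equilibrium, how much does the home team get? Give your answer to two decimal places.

Round 5 (the away team proposes): the home team gets 19 if talks fail, so the away team offers 19 and keeps 81.
Round 4 (the home team proposes): the away team can get 81 next round, worth 0.41 × 81 = 33.21 now. The home team offers 33.21 and keeps 100 − 33.21 = 66.79.
Round 3 (the away team proposes): the home team can get 66.79 next round, worth 0.41 × 66.79 = 27.3839 now; the away team offers that and keeps 72.6161.
Round 2 (the home team proposes): the away team can get 72.6161 next round, worth 0.41 × 72.6161 = 29.772601 now. The home team offers 29.772601 and keeps 100 − 29.772601 = 70.227399.
Round 1 (the away team proposes): the home team can get 70.227399 next round, worth 0.41 × 70.227399 = 28.79323359 now, so the away team offers 28.79323359, keeping 71.20676641.

28.79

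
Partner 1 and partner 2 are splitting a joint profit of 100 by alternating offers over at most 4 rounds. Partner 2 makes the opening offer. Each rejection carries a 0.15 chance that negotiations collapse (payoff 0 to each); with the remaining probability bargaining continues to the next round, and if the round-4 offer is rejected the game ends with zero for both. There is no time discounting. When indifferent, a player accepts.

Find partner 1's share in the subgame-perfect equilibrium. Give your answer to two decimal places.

Round 4 (partner 1 proposes): partner 2 will accept anything ≥ 0, so partner 1 offers 0 and keeps 100.
Round 3 (partner 2 proposes): rejecting gives partner 1 an expected 0.85 × 100 = 85; partner 2 offers that and keeps 15.
Round 2 (partner 1 proposes): rejecting gives partner 2 an expected 0.85 × 15 = 12.75; partner 1 offers that and keeps 87.25.
Round 1 (partner 2 proposes): rejecting gives partner 1 an expected 0.85 × 87.25 = 74.1625, so partner 2 offers 74.1625, keeping 25.8375.

74.16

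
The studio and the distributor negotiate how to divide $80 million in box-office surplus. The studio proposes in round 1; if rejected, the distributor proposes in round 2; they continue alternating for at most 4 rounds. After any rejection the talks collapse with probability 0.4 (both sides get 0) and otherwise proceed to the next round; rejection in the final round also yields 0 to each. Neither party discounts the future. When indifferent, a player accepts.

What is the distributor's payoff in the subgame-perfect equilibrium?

Round 4 (the distributor proposes): the studio will accept anything ≥ 0, so the distributor offers 0 and keeps 80.
Round 3 (the studio proposes): rejecting gives the distributor an expected 0.6 × 80 = 48. The studio offers 48 and keeps 80 − 48 = 32.
Round 2 (the distributor proposes): rejecting gives the studio an expected 0.6 × 32 = 19.2. The distributor offers 19.2 and keeps 80 − 19.2 = 60.8.
Round 1 (the studio proposes): rejecting gives the distributor an expected 0.6 × 60.8 = 36.48, so the studio offers 36.48, keeping 43.52.

36.48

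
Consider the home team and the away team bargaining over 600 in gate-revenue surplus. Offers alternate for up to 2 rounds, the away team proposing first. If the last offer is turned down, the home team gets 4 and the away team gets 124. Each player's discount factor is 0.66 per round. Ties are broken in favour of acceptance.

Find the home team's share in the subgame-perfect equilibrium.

314.16

Solve by backward induction from round 2.
Round 2 (the home team proposes): the away team gets 124 if talks fail, so the home team offers 124 and keeps 476.
Round 1 (the away team proposes): the home team can get 476 next round, worth 0.66 × 476 = 314.16 now. The away team offers 314.16 and keeps 600 − 314.16 = 285.84.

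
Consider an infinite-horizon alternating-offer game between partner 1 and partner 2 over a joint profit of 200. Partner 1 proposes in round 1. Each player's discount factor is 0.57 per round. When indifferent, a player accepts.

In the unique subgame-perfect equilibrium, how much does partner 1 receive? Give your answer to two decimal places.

When partner 1 proposes, partner 2 accepts any offer worth at least 0.57 times what partner 2 would get by proposing next round; and vice versa.
This gives x = 200 − 0.57y and y = 200 − 0.57x, where x and y are each side's share when it proposes.
Hence (1 − 0.57·0.57)x = 200(1 − 0.57), i.e. 0.6751·x = 86.
x ≈ 127.3885; partner 2's share is 200 − x ≈ 72.6115.

127.39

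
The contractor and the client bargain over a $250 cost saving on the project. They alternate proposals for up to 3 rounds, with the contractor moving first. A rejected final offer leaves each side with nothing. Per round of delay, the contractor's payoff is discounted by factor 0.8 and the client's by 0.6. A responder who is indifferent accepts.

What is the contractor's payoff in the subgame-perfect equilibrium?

Round 3 (the contractor proposes): the client will accept anything ≥ 0, so the contractor offers 0 and keeps 250.
Round 2 (the client proposes): the contractor can get 250 next round, worth 0.8 × 250 = 200 now, so the client offers 200, keeping 50.
Round 1 (the contractor proposes): the client can get 50 next round, worth 0.6 × 50 = 30 now, so the contractor offers 30, keeping 220.

220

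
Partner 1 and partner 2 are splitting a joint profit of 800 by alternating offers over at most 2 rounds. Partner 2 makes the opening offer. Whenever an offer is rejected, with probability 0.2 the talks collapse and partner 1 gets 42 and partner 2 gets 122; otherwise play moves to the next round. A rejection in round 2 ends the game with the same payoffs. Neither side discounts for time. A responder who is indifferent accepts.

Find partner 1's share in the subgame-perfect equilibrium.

Round 2 (partner 1 proposes): partner 2 gets 122 if talks fail, so partner 1 offers 122 and keeps 678.
Round 1 (partner 2 proposes): rejecting gives partner 1 an expected 0.8 × 678 + 0.2 × 42 = 550.8, so partner 2 offers 550.8, keeping 249.2.

550.8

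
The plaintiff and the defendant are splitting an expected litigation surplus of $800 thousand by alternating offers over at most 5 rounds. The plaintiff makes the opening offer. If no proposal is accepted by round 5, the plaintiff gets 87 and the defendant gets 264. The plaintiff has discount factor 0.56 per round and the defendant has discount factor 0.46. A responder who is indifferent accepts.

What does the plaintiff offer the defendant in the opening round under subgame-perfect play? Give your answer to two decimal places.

221.15

Work backward from the last round.
Round 5 (the plaintiff proposes): the defendant gets 264 if talks fail, so the plaintiff offers 264 and keeps 536.
Round 4 (the defendant proposes): the plaintiff can get 536 next round, worth 0.56 × 536 = 300.16 now; the defendant offers that and keeps 499.84.
Round 3 (the plaintiff proposes): the defendant can get 499.84 next round, worth 0.46 × 499.84 = 229.9264 now. The plaintiff offers 229.9264 and keeps 800 − 229.9264 = 570.0736.
Round 2 (the defendant proposes): the plaintiff can get 570.0736 next round, worth 0.56 × 570.0736 = 319.241216 now. The defendant offers 319.241216 and keeps 800 − 319.241216 = 480.758784.
Round 1 (the plaintiff proposes): the defendant can get 480.758784 next round, worth 0.46 × 480.758784 = 221.14904064 now; the plaintiff offers that and keeps 578.85095936.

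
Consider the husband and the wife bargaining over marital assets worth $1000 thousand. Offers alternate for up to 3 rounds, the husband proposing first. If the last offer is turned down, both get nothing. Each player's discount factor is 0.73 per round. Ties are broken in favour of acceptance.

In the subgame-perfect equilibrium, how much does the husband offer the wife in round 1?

Round 3 (the husband proposes): the wife will accept anything ≥ 0, so the husband offers 0 and keeps 1000.
Round 2 (the wife proposes): the husband can get 1000 next round, worth 0.73 × 1000 = 730 now. The wife offers 730 and keeps 1000 − 730 = 270.
Round 1 (the husband proposes): the wife can get 270 next round, worth 0.73 × 270 = 197.1 now, so the husband offers 197.1, keeping 802.9.

197.1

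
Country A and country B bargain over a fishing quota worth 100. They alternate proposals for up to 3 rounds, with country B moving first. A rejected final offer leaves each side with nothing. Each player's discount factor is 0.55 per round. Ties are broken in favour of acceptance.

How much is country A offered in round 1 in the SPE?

By backward induction:
Round 3 (country B proposes): country A will accept anything ≥ 0, so country B offers 0 and keeps 100.
Round 2 (country A proposes): country B can get 100 next round, worth 0.55 × 100 = 55 now; country A offers that and keeps 45.
Round 1 (country B proposes): country A can get 45 next round, worth 0.55 × 45 = 24.75 now; country B offers that and keeps 75.25.

24.75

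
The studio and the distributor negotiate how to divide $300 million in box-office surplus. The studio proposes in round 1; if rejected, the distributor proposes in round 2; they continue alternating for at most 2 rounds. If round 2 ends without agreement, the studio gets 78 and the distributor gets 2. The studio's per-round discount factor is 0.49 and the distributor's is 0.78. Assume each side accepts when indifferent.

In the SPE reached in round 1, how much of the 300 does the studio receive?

126.84

Round 2 (the distributor proposes): the studio gets 78 if talks fail, so the distributor offers 78 and keeps 222.
Round 1 (the studio proposes): the distributor can get 222 next round, worth 0.78 × 222 = 173.16 now; the studio offers that and keeps 126.84.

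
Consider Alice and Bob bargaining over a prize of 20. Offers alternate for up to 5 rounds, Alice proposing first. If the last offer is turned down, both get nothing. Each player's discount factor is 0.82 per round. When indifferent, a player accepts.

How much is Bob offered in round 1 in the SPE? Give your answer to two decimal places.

4.94

Round 5 (Alice proposes): rejection yields 0 for Bob; Alice offers 0 and keeps 20.
Round 4 (Bob proposes): Alice can get 20 next round, worth 0.82 × 20 = 16.4 now; Bob offers that and keeps 3.6.
Round 3 (Alice proposes): Bob can get 3.6 next round, worth 0.82 × 3.6 = 2.952 now. Alice offers 2.952 and keeps 20 − 2.952 = 17.048.
Round 2 (Bob proposes): Alice can get 17.048 next round, worth 0.82 × 17.048 = 13.97936 now; Bob offers that and keeps 6.02064.
Round 1 (Alice proposes): Bob can get 6.02064 next round, worth 0.82 × 6.02064 = 4.9369248 now, so Alice offers 4.9369248, keeping 15.0630752.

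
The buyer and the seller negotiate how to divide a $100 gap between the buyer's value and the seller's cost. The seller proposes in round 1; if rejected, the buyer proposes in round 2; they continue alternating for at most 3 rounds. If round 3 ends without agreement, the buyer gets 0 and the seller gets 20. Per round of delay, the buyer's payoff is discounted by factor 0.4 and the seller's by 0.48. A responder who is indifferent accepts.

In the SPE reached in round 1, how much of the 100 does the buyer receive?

20.8

By backward induction:
Round 3 (the seller proposes): the buyer will accept anything ≥ 0, so the seller offers 0 and keeps 100.
Round 2 (the buyer proposes): the seller can get 100 next round, worth 0.48 × 100 = 48 now. The buyer offers 48 and keeps 100 − 48 = 52.
Round 1 (the seller proposes): the buyer can get 52 next round, worth 0.4 × 52 = 20.8 now, so the seller offers 20.8, keeping 79.2.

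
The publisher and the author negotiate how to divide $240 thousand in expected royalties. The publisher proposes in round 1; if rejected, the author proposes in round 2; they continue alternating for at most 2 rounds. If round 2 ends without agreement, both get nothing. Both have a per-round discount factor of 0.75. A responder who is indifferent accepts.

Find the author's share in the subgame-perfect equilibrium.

Round 2 (the author proposes): rejection yields 0 for the publisher; the author offers 0 and keeps 240.
Round 1 (the publisher proposes): the author can get 240 next round, worth 0.75 × 240 = 180 now; the publisher offers that and keeps 60.

180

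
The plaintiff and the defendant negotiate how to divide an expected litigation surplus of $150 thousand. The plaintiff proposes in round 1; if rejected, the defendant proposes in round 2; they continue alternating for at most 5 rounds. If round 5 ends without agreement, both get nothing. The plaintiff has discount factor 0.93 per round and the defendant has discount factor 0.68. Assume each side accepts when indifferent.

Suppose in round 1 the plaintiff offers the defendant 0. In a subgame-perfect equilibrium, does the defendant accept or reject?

Reject

Work out the defendant's continuation value if the offer is rejected.
Round 5 (the plaintiff proposes): the defendant will accept anything ≥ 0, so the plaintiff offers 0 and keeps 150.
Round 4 (the defendant proposes): the plaintiff can get 150 next round, worth 0.93 × 150 = 139.5 now. The defendant offers 139.5 and keeps 150 − 139.5 = 10.5.
Round 3 (the plaintiff proposes): the defendant can get 10.5 next round, worth 0.68 × 10.5 = 7.14 now. The plaintiff offers 7.14 and keeps 150 − 7.14 = 142.86.
Round 2 (the defendant proposes): the plaintiff can get 142.86 next round, worth 0.93 × 142.86 = 132.8598 now. The defendant offers 132.8598 and keeps 150 − 132.8598 = 17.1402.
So by rejecting in round 1, the defendant gets 17.1402 next round, worth 0.68 × 17.1402 = 11.655336 now.
Offer 0 < 11.655336, so the defendant rejects.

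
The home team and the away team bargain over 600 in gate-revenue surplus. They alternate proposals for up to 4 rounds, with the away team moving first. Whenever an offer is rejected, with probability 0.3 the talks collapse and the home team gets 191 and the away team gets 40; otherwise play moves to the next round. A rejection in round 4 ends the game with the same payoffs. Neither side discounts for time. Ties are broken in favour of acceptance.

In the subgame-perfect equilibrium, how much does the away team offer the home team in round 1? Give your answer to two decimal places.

Round 4 (the home team proposes): the away team gets 40 if talks fail, so the home team offers 40 and keeps 560.
Round 3 (the away team proposes): rejecting gives the home team an expected 0.7 × 560 + 0.3 × 191 = 449.3. The away team offers 449.3 and keeps 600 − 449.3 = 150.7.
Round 2 (the home team proposes): rejecting gives the away team an expected 0.7 × 150.7 + 0.3 × 40 = 117.49. The home team offers 117.49 and keeps 600 − 117.49 = 482.51.
Round 1 (the away team proposes): rejecting gives the home team an expected 0.7 × 482.51 + 0.3 × 191 = 395.057; the away team offers that and keeps 204.943.

395.06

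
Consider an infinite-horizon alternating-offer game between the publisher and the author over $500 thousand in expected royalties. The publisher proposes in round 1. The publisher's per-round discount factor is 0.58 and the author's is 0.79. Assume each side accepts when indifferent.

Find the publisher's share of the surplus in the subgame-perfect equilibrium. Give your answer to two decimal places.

193.80

In a stationary SPE each proposer offers the other exactly their discounted continuation value.
If the publisher keeps x when proposing and the author keeps y when proposing, then x = 500 − 0.79y and y = 500 − 0.58x.
Solving: x = 500(1 − 0.79) / (1 − 0.58·0.79) = 105 / 0.5418 ≈ 193.7984.
The author gets 500 − 193.7984 ≈ 306.2016.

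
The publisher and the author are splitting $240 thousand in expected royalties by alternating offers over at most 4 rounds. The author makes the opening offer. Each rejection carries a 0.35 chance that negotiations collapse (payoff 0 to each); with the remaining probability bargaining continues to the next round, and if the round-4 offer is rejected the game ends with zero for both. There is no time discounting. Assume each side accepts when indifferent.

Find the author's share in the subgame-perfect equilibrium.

Round 4 (the publisher proposes): the author will accept anything ≥ 0, so the publisher offers 0 and keeps 240.
Round 3 (the author proposes): rejecting gives the publisher an expected 0.65 × 240 = 156, so the author offers 156, keeping 84.
Round 2 (the publisher proposes): rejecting gives the author an expected 0.65 × 84 = 54.6; the publisher offers that and keeps 185.4.
Round 1 (the author proposes): rejecting gives the publisher an expected 0.65 × 185.4 = 120.51; the author offers that and keeps 119.49.

119.49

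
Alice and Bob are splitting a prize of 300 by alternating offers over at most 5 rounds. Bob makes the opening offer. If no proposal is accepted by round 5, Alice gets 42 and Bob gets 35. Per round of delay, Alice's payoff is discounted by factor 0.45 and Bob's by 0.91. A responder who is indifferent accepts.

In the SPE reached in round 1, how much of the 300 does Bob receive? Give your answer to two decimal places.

275.83

Work backward from the last round.
Round 5 (Bob proposes): Alice gets 42 if talks fail, so Bob offers 42 and keeps 258.
Round 4 (Alice proposes): Bob can get 258 next round, worth 0.91 × 258 = 234.78 now. Alice offers 234.78 and keeps 300 − 234.78 = 65.22.
Round 3 (Bob proposes): Alice can get 65.22 next round, worth 0.45 × 65.22 = 29.349 now; Bob offers that and keeps 270.651.
Round 2 (Alice proposes): Bob can get 270.651 next round, worth 0.91 × 270.651 = 246.29241 now; Alice offers that and keeps 53.70759.
Round 1 (Bob proposes): Alice can get 53.70759 next round, worth 0.45 × 53.70759 = 24.1684155 now; Bob offers that and keeps 275.8315845.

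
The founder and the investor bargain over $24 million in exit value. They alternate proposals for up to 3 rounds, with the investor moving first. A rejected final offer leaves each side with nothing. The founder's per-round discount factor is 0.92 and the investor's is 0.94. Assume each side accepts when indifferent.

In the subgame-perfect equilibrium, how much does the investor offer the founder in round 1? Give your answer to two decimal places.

1.32

Work backward from the last round.
Round 3 (the investor proposes): rejection yields 0 for the founder; the investor offers 0 and keeps 24.
Round 2 (the founder proposes): the investor can get 24 next round, worth 0.94 × 24 = 22.56 now, so the founder offers 22.56, keeping 1.44.
Round 1 (the investor proposes): the founder can get 1.44 next round, worth 0.92 × 1.44 = 1.3248 now; the investor offers that and keeps 22.6752.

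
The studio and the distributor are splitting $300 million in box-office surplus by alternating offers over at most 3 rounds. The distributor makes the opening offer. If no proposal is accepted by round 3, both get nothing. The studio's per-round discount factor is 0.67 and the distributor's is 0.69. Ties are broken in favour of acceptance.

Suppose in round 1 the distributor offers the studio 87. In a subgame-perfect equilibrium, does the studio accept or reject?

Work out the studio's continuation value if the offer is rejected.
Round 3 (the distributor proposes): rejection yields 0 for the studio; the distributor offers 0 and keeps 300.
Round 2 (the studio proposes): the distributor can get 300 next round, worth 0.69 × 300 = 207 now; the studio offers that and keeps 93.
So by rejecting in round 1, the studio gets 93 next round, worth 0.67 × 93 = 62.31 now.
Offer 87 ≥ 62.31, so the studio accepts.

Accept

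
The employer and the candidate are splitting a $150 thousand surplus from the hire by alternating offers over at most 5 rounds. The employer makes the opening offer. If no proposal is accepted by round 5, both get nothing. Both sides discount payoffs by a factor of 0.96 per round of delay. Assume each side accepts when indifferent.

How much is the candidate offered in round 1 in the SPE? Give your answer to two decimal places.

11.07

Round 5 (the employer proposes): the candidate will accept anything ≥ 0, so the employer offers 0 and keeps 150.
Round 4 (the candidate proposes): the employer can get 150 next round, worth 0.96 × 150 = 144 now, so the candidate offers 144, keeping 6.
Round 3 (the employer proposes): the candidate can get 6 next round, worth 0.96 × 6 = 5.76 now, so the employer offers 5.76, keeping 144.24.
Round 2 (the candidate proposes): the employer can get 144.24 next round, worth 0.96 × 144.24 = 138.4704 now, so the candidate offers 138.4704, keeping 11.5296.
Round 1 (the employer proposes): the candidate can get 11.5296 next round, worth 0.96 × 11.5296 = 11.068416 now. The employer offers 11.068416 and keeps 150 − 11.068416 = 138.931584.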